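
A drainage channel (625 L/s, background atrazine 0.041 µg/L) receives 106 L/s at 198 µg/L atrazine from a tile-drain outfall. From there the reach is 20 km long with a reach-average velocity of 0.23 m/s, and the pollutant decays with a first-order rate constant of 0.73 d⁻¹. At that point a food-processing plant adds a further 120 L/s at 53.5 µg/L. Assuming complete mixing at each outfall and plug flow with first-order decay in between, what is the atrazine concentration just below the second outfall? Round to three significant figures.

Conservation of mass: C = (625.0·0.04100 + 106.0·198.0) / 731.0 = 21010/731.0 = 28.75 µg/L; combined flow 731.0 L/s.
Travel time t = 20·1000 / 0.23 = 86960 s = 24.15 h.
Applying C = C₀e^(−kt): 28.75 × 0.4796 = 13.79 µg/L.
Second outfall: C = (731.0·13.79 + 120.0·53.50)/851.0 = 19.39 µg/L.

19.4 µg/L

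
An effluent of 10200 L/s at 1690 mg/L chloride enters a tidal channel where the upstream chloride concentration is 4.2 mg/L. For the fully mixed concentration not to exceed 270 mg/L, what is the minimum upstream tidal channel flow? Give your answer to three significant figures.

Set C_mix = 270: (Q·4.200 + 10200·1690) / (Q + 10200) = 270
→ Q = 10200·(1690 − 270)/(270 − 4.200) = 54490 L/s.

54500 L/s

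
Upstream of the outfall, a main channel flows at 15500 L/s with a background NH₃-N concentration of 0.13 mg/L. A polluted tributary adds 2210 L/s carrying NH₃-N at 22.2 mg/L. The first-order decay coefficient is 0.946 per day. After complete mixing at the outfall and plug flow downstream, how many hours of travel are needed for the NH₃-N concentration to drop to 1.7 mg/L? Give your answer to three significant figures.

Mass balance: C = (15500·0.1300 + 2210·22.20) / 17710 = 51080/17710 = 2.884 mg/L.
2.884·exp(−k·t) = 1.7 → t = ln(2.884/1.7)/k = 48280 s = 13.41 h.

13.4 h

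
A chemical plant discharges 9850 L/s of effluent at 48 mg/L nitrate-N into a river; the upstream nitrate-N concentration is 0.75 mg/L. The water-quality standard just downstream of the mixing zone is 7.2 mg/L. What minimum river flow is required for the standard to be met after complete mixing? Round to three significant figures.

Set C_mix = 7.2: (Q·0.7500 + 9850·48.00) / (Q + 9850) = 7.2
→ Q = 9850·(48.00 − 7.2)/(7.2 − 0.7500) = 62310 L/s.

62300 L/s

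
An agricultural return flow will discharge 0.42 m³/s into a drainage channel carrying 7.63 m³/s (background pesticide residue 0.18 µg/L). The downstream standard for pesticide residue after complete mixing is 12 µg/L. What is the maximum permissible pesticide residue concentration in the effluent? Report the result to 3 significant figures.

At the limit, (Qr·Cr + Qe·Cₑ)/(Qr + Qe) = 12:
Cₑ = (8.050·12 − 7.630·0.1800) / 0.4200 = 226.7 µg/L.

227 µg/L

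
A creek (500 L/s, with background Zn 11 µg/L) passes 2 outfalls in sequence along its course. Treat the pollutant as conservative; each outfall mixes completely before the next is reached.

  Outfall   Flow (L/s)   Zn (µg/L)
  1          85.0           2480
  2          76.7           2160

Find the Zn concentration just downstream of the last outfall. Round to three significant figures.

Below outfall 1: Q → 585.0 L/s, C = (500.0·11.00 + 85.00·2480)/585.0 = 369.7 µg/L.
Below outfall 2: Q → 661.7 L/s, C = (585.0·369.7 + 76.70·2160)/661.7 = 577.3 µg/L.

577 µg/L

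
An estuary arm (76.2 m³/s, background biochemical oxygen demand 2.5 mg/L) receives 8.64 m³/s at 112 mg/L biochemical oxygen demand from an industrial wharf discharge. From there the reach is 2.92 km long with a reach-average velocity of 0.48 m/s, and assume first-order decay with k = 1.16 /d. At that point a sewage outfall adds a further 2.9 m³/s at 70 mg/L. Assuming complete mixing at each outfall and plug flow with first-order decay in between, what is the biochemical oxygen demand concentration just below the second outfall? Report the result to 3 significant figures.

Conservation of mass: C = (76.20·2.500 + 8.640·112.0) / 84.84 = 1158/84.84 = 13.65 mg/L; combined flow 84.84 m³/s.
Travel time t = 2.92·1000 / 0.48 = 6083 s = 1.690 h.
First-order decay: C = 13.65·exp(−k·t) = 13.65·0.9216 = 12.58 mg/L.
Second outfall: C = (84.84·12.58 + 2.900·70.00)/87.74 = 14.48 mg/L.

14.5 mg/L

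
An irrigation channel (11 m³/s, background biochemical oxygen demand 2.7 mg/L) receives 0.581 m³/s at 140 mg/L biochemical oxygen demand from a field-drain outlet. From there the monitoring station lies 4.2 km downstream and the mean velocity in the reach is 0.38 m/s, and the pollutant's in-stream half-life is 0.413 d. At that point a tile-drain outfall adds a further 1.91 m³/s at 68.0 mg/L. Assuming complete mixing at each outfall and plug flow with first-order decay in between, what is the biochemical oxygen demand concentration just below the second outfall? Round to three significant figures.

Flow-weighted average: C = (11.00·2.700 + 0.5810·140.0) / 11.58 = 111.0/11.58 = 9.588 mg/L; combined flow 11.58 m³/s.
Travel time t = 4.2·1000 / 0.38 = 11050 s = 3.070 h.
Half-life 0.413 d → k = ln 2 / 0.413 = 1.678 d⁻¹.
After decay, C = 9.588 × e^(−kt) = 9.588 × 0.8068 = 7.736 mg/L.
At the second outfall, C = (11.58·7.736 + 1.910·68.00) / (11.58 + 1.910) = 16.27 mg/L.

16.3 mg/L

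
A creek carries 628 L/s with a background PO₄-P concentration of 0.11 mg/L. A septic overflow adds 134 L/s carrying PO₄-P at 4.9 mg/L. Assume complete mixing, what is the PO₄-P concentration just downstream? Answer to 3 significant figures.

Mass balance: C = (628.0·0.1100 + 134.0·4.900) / 762.0 = 725.7/762.0 = 0.9523 mg/L.

0.952 mg/L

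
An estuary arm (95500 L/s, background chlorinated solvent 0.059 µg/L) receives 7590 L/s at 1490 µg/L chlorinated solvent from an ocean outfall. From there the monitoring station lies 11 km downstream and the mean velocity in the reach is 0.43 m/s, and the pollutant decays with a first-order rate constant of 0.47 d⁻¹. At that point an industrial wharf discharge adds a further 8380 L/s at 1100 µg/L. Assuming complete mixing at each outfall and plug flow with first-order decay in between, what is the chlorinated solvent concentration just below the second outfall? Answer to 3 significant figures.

171 µg/L

Conservation of mass: C = (95500·0.05900 + 7590·1490) / 103100 = 11310000/103100 = 109.8 µg/L; combined flow 103100 L/s.
Travel time t = 11·1000 / 0.43 = 25580 s = 7.106 h.
Applying C = C₀e^(−kt): 109.8 × 0.8701 = 95.50 µg/L.
At the second outfall, C = (103100·95.50 + 8380·1100) / (103100 + 8380) = 171.0 µg/L.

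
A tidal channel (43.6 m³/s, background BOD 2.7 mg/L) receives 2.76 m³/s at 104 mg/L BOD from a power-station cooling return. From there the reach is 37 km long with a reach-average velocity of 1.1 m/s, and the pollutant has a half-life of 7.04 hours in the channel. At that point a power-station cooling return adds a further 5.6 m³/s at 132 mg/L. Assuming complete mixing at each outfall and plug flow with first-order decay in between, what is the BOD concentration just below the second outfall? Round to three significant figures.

17.3 mg/L

Conservation of mass: C = (43.60·2.700 + 2.760·104.0) / 46.36 = 404.8/46.36 = 8.731 mg/L; combined flow 46.36 m³/s.
Travel time t = 37·1000 / 1.1 = 33640 s = 9.343 h.
Half-life 7.04 h → k = ln 2 / 7.04 = 0.09846 h⁻¹ = 2.363 d⁻¹.
Applying C = C₀e^(−kt): 8.731 × 0.3985 = 3.480 mg/L.
Second outfall: C = (46.36·3.480 + 5.600·132.0)/51.96 = 17.33 mg/L.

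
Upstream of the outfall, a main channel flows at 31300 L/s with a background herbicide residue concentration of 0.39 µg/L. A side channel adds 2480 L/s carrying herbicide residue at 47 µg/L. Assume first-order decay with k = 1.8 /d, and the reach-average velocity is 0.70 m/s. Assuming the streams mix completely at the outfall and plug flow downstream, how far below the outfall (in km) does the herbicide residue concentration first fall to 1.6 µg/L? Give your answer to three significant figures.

29.2 km

Conservation of mass: C = (31300·0.3900 + 2480·47.00) / 33780 = 128800/33780 = 3.812 µg/L.
Set 3.812·exp(−k·t) = 1.6 → t = ln(3.812/1.6)/k = 41670 s = 11.58 h.
Distance = v·t = 0.70·41670 = 29170 m = 29.17 km.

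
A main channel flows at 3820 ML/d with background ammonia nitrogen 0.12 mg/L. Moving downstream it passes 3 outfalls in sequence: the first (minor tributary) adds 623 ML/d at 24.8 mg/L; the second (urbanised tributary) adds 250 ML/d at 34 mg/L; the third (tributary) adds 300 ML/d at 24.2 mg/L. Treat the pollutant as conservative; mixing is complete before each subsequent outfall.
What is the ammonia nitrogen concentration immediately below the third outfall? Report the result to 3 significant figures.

6.34 mg/L

Below outfall 1: Q → 4443 ML/d, C = (3820·0.1200 + 623.0·24.80)/4443 = 3.581 mg/L.
Below outfall 2: Q → 4693 ML/d, C = (4443·3.581 + 250.0·34.00)/4693 = 5.201 mg/L.
Below outfall 3: Q → 4993 ML/d, C = (4693·5.201 + 300.0·24.20)/4993 = 6.343 mg/L.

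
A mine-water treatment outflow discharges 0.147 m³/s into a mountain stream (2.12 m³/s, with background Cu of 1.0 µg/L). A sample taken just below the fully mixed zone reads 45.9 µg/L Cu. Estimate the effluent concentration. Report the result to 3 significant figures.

Mass balance: 2.120·1.000 + 0.1470·Cₑ = 2.267·45.90
→ Cₑ = (2.267·45.90 − 2.120·1.000) / 0.1470 = 693.4 µg/L.

693 µg/L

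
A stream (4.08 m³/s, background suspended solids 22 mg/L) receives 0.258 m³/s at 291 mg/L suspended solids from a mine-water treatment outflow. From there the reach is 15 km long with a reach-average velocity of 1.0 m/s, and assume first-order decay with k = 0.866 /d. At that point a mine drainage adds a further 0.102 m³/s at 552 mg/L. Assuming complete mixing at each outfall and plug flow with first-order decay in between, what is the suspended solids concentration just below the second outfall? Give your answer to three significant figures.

Mixed concentration C = ΣQC/ΣQ = (4.080·22.00 + 0.2580·291.0) / 4.338 = 164.8/4.338 = 38.00 mg/L; combined flow 4.338 m³/s.
Travel time t = 15·1000 / 1.0 = 15000 s = 4.167 h.
First-order decay: C = 38.00·exp(−k·t) = 38.00·0.8604 = 32.69 mg/L.
At the second outfall, C = (4.338·32.69 + 0.1020·552.0) / (4.338 + 0.1020) = 44.62 mg/L.

44.6 mg/L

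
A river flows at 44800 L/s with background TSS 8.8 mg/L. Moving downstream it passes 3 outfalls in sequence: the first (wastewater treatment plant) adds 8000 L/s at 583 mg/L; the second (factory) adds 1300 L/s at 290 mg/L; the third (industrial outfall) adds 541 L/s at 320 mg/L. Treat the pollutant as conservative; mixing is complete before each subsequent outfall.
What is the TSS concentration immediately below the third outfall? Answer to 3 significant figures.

Below outfall 1: Q → 52800 L/s, C = (44800·8.800 + 8000·583.0)/52800 = 95.80 mg/L.
Below outfall 2: Q → 54100 L/s, C = (52800·95.80 + 1300·290.0)/54100 = 100.5 mg/L.
Below outfall 3: Q → 54640 L/s, C = (54100·100.5 + 541.0·320.0)/54640 = 102.6 mg/L.

103 mg/L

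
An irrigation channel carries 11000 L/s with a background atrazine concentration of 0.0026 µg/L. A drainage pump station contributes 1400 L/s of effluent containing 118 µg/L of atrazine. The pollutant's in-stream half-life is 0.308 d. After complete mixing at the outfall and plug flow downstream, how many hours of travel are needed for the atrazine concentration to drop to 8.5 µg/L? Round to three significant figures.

Mass balance: C = (11000·0.002600 + 1400·118.0) / 12400 = 165200/12400 = 13.32 µg/L.
Half-life 0.308 d → k = ln 2 / 0.308 = 2.250 d⁻¹.
13.32·exp(−k·t) = 8.5 → t = ln(13.32/8.5)/k = 17260 s = 4.794 h.

4.79 h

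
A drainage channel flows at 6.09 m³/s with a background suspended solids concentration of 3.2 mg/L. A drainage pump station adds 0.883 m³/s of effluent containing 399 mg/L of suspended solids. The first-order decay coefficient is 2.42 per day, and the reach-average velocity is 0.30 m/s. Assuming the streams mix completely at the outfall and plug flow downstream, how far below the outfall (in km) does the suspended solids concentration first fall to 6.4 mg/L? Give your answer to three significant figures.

Mixed concentration C = ΣQC/ΣQ = (6.090·3.200 + 0.8830·399.0) / 6.973 = 371.8/6.973 = 53.32 mg/L.
Set 53.32·exp(−k·t) = 6.4 → t = ln(53.32/6.4)/k = 75690 s = 21.03 h.
Distance = v·t = 0.30·75690 = 22710 m = 22.71 km.

22.7 km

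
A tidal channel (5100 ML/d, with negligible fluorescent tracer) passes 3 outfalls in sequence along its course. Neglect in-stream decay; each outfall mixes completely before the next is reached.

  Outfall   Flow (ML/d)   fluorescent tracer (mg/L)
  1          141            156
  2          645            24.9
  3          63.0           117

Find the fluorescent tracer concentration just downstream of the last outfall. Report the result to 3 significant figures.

Below outfall 1: Q → 5241 ML/d, C = (5100·0 + 141.0·156.0)/5241 = 4.197 mg/L.
Below outfall 2: Q → 5886 ML/d, C = (5241·4.197 + 645.0·24.90)/5886 = 6.466 mg/L.
Below outfall 3: Q → 5949 ML/d, C = (5886·6.466 + 63.00·117.0)/5949 = 7.636 mg/L.

7.64 mg/L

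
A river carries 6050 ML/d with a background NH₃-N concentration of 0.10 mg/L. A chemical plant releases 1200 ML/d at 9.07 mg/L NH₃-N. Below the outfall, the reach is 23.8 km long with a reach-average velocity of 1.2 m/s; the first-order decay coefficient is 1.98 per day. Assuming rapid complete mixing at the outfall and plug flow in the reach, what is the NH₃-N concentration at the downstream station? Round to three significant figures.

Conservation of mass: C = (6050·0.1000 + 1200·9.070) / 7250 = 11490/7250 = 1.585 mg/L.
Travel time t = 23.8·1000 / 1.2 = 19830 s = 5.509 h.
Decay over the reach: 1.585·exp(−kt) = 1.585·0.6348 = 1.006 mg/L.

1.01 mg/L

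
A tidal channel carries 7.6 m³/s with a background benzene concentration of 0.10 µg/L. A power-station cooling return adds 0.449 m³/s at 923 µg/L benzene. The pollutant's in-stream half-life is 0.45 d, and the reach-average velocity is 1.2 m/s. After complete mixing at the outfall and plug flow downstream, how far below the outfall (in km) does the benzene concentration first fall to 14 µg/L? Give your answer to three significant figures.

Conservation of mass: C = (7.600·0.1000 + 0.4490·923.0) / 8.049 = 415.2/8.049 = 51.58 µg/L.
Half-life 0.45 d → k = ln 2 / 0.45 = 1.540 d⁻¹.
Set 51.58·exp(−k·t) = 14 → t = ln(51.58/14)/k = 73150 s = 20.32 h.
Distance = v·t = 1.2·73150 = 87780 m = 87.78 km.

87.8 km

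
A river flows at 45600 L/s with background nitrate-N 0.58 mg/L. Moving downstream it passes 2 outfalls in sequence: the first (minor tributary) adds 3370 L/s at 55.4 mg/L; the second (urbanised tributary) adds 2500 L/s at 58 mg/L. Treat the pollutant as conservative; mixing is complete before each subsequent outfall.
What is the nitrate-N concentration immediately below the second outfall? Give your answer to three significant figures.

6.96 mg/L

After outfall 1: Q = 45600 + 3370 = 48970 L/s; C = (45600·0.5800 + 3370·55.40)/48970 = 4.353 mg/L.
After outfall 2: Q = 48970 + 2500 = 51470 L/s; C = (48970·4.353 + 2500·58.00)/51470 = 6.958 mg/L.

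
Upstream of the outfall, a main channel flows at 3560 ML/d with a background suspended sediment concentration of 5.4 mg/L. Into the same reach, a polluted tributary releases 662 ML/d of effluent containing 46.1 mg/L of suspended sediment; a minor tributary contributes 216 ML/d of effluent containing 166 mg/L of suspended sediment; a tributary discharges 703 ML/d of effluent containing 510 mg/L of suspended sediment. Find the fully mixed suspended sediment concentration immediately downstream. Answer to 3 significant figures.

86.4 mg/L

Flow-weighted average: C = (3560·5.400 + 662.0·46.10 + 216.0·166.0 + 703.0·510.0) / 5141 = 444100/5141 = 86.39 mg/L.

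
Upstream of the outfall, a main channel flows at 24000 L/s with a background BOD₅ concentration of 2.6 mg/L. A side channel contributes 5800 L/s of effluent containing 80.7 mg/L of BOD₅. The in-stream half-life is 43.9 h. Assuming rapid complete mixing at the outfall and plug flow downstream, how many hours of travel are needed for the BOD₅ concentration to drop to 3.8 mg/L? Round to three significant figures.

Conservation of mass: C = (24000·2.600 + 5800·80.70) / 29800 = 530500/29800 = 17.80 mg/L.
Half-life 43.9 h → k = ln 2 / 43.9 = 0.01579 h⁻¹ = 0.3789 d⁻¹.
17.80·exp(−k·t) = 3.8 → t = ln(17.80/3.8)/k = 352100 s = 97.80 h.

97.8 h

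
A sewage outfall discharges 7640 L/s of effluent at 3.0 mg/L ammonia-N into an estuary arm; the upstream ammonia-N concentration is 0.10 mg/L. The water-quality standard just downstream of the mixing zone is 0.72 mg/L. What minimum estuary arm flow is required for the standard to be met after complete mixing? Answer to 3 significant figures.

28100 L/s

Set C_mix = 0.72: (Q·0.1000 + 7640·3.000) / (Q + 7640) = 0.72
→ Q = 7640·(3.000 − 0.72)/(0.72 − 0.1000) = 28100 L/s.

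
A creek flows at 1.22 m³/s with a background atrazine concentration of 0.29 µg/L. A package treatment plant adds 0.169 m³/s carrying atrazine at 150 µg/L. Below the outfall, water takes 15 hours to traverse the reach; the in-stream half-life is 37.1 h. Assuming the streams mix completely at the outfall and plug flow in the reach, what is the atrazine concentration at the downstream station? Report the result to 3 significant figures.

14.0 µg/L

Conservation of mass: C = (1.220·0.2900 + 0.1690·150.0) / 1.389 = 25.70/1.389 = 18.51 µg/L.
Half-life 37.1 h → k = ln 2 / 37.1 = 0.01868 h⁻¹ = 0.4484 d⁻¹.
Applying C = C₀e^(−kt): 18.51 × 0.7556 = 13.98 µg/L.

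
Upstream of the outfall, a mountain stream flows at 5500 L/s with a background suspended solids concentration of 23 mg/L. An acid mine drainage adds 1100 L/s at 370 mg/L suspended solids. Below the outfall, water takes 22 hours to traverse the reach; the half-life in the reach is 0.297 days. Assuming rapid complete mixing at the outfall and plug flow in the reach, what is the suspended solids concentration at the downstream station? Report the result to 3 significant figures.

9.52 mg/L

Conservation of mass: C = (5500·23.00 + 1100·370.0) / 6600 = 533500/6600 = 80.83 mg/L.
Half-life 0.297 d → k = ln 2 / 0.297 = 2.334 d⁻¹.
Decay over the reach: 80.83·exp(−kt) = 80.83·0.1177 = 9.517 mg/L.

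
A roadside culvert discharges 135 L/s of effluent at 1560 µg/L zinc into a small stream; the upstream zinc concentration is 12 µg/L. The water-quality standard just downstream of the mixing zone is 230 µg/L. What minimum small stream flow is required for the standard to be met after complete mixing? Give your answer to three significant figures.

824 L/s

Set C_mix = 230: (Q·12.00 + 135.0·1560) / (Q + 135.0) = 230
→ Q = 135.0·(1560 − 230)/(230 − 12.00) = 823.6 L/s.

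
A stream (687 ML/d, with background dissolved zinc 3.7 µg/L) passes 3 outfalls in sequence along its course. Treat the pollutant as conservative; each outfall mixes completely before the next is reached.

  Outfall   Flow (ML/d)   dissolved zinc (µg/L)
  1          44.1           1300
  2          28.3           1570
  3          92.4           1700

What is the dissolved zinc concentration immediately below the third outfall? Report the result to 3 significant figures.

Outfall 1: combined Q = 731.1 ML/d; C = (687.0·3.700 + 44.10·1300)/731.1 = 81.89 µg/L.
Outfall 2: combined Q = 759.4 ML/d; C = (731.1·81.89 + 28.30·1570)/759.4 = 137.3 µg/L.
Outfall 3: combined Q = 851.8 ML/d; C = (759.4·137.3 + 92.40·1700)/851.8 = 306.9 µg/L.

307 µg/L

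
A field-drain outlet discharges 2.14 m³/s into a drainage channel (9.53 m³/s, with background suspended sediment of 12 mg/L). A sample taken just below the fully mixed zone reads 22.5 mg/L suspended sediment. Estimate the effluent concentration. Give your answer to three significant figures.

Mass balance: 9.530·12.00 + 2.140·Cₑ = 11.67·22.50
→ Cₑ = (11.67·22.50 − 9.530·12.00) / 2.140 = 69.26 mg/L.

69.3 mg/L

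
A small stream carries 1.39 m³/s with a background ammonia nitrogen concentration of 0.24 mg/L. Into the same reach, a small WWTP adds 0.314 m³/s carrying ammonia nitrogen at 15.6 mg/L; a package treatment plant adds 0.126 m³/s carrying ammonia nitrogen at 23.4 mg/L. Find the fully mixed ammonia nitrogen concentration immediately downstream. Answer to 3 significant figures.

After mixing, C = (1.390·0.2400 + 0.3140·15.60 + 0.1260·23.40) / 1.830 = 8.180/1.830 = 4.470 mg/L.

4.47 mg/L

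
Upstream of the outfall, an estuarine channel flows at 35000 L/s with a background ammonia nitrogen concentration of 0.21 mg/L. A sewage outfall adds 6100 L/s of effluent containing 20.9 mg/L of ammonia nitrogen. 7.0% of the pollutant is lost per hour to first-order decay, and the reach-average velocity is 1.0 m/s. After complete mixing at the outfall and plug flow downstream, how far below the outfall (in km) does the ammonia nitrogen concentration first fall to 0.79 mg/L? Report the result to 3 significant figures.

70.6 km

Mixed concentration C = ΣQC/ΣQ = (35000·0.2100 + 6100·20.90) / 41100 = 134800/41100 = 3.281 mg/L.
7.0%/h lost → k = −ln(1 − 0.07) = 0.07257 h⁻¹.
Set 3.281·exp(−k·t) = 0.79 → t = ln(3.281/0.79)/k = 70630 s = 19.62 h.
Distance = v·t = 1.0·70630 = 70630 m = 70.63 km.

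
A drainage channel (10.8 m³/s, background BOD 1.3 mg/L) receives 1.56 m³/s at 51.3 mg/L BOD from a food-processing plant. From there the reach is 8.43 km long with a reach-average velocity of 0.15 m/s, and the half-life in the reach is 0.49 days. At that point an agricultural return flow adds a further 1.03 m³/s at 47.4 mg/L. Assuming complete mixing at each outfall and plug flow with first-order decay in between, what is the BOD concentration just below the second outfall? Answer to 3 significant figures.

6.45 mg/L

Flow-weighted average: C = (10.80·1.300 + 1.560·51.30) / 12.36 = 94.07/12.36 = 7.611 mg/L; combined flow 12.36 m³/s.
Travel time t = 8.43·1000 / 0.15 = 56200 s = 15.61 h.
Half-life 0.49 d → k = ln 2 / 0.49 = 1.415 d⁻¹.
Applying C = C₀e^(−kt): 7.611 × 0.3985 = 3.033 mg/L.
Second outfall: C = (12.36·3.033 + 1.030·47.40)/13.39 = 6.445 mg/L.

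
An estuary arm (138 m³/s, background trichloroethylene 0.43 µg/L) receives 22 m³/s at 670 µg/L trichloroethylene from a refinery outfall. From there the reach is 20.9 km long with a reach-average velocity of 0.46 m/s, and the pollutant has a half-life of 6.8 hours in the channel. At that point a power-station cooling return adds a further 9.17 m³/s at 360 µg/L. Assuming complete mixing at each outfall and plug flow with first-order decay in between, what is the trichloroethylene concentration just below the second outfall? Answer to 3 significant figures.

43.7 µg/L

Conservation of mass: C = (138.0·0.4300 + 22.00·670.0) / 160.0 = 14800/160.0 = 92.50 µg/L; combined flow 160.0 m³/s.
Travel time t = 20.9·1000 / 0.46 = 45430 s = 12.62 h.
Half-life 6.8 h → k = ln 2 / 6.8 = 0.1019 h⁻¹ = 2.446 d⁻¹.
First-order decay: C = 92.50·exp(−k·t) = 92.50·0.2762 = 25.55 µg/L.
At the second outfall, C = (160.0·25.55 + 9.170·360.0) / (160.0 + 9.170) = 43.68 µg/L.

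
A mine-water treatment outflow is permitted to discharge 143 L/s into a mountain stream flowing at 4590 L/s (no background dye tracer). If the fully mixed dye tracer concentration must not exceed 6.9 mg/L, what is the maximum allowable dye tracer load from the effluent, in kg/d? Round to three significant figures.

2820 kg/d

Mass balance at the limit: 4590·0 + 143.0·Cₑ = 4733·6.9 → Cₑ = 228.4 mg/L.
143.0 L/s = 0.1430 m³/s. Load = 0.1430 m³/s × 228.4 g/m³ × 86 400 s/d = 2822 kg/d.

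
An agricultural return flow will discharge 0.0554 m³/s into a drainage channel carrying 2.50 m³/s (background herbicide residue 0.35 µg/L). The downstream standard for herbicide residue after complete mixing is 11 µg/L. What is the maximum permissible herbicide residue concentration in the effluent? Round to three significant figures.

492 µg/L

At the limit, (Qr·Cr + Qe·Cₑ)/(Qr + Qe) = 11:
Cₑ = (2.555·11 − 2.500·0.3500) / 0.05540 = 491.6 µg/L.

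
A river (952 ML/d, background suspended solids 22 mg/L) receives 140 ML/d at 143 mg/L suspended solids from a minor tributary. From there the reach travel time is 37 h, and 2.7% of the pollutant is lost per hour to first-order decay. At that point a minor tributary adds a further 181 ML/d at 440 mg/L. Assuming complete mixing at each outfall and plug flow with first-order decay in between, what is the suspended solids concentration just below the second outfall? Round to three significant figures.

74.2 mg/L

Mixed concentration C = ΣQC/ΣQ = (952.0·22.00 + 140.0·143.0) / 1092 = 40960/1092 = 37.51 mg/L; combined flow 1092 ML/d.
2.7%/h lost → k = −ln(1 − 0.027) = 0.02737 h⁻¹.
First-order decay: C = 37.51·exp(−k·t) = 37.51·0.3632 = 13.63 mg/L.
At the second outfall, C = (1092·13.63 + 181.0·440.0) / (1092 + 181.0) = 74.25 mg/L.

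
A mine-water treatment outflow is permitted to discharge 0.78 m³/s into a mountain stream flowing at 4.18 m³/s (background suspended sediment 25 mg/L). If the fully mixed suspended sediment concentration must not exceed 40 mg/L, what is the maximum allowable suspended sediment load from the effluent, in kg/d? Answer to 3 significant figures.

Mass balance at the limit: 4.180·25.00 + 0.7800·Cₑ = 4.960·40 → Cₑ = 120.4 mg/L.
Load = 0.7800 m³/s × 120.4 g/m³ × 86 400 s/d = 8113 kg/d.

8110 kg/d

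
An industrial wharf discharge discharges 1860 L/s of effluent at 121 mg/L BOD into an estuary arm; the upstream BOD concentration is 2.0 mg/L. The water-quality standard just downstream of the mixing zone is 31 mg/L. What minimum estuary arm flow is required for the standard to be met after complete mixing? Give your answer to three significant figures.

5770 L/s

Set C_mix = 31: (Q·2.000 + 1860·121.0) / (Q + 1860) = 31
→ Q = 1860·(121.0 − 31)/(31 − 2.000) = 5772 L/s.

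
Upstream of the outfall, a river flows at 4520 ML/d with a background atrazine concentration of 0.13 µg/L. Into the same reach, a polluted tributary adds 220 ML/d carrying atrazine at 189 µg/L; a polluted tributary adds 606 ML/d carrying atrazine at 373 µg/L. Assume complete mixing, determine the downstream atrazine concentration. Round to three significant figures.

50.2 µg/L

Mass balance: C = (4520·0.1300 + 220.0·189.0 + 606.0·373.0) / 5346 = 268200/5346 = 50.17 µg/L.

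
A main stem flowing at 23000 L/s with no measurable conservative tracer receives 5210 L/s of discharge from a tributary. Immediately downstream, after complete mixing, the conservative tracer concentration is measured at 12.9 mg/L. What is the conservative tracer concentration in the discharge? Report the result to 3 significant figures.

Mass balance: 23000·0 + 5210·Cₑ = 28210·12.90
→ Cₑ = (28210·12.90 − 23000·0) / 5210 = 69.85 mg/L.

69.8 mg/L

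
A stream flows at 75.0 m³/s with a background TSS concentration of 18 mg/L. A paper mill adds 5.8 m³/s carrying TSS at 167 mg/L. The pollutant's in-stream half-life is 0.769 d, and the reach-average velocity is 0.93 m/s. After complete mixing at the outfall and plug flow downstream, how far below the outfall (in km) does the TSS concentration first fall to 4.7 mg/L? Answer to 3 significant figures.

161 km

After mixing, C = (75.00·18.00 + 5.800·167.0) / 80.80 = 2319/80.80 = 28.70 mg/L.
Half-life 0.769 d → k = ln 2 / 0.769 = 0.9014 d⁻¹.
Set 28.70·exp(−k·t) = 4.7 → t = ln(28.70/4.7)/k = 173400 s = 48.17 h.
Distance = v·t = 0.93·173400 = 161300 m = 161.3 km.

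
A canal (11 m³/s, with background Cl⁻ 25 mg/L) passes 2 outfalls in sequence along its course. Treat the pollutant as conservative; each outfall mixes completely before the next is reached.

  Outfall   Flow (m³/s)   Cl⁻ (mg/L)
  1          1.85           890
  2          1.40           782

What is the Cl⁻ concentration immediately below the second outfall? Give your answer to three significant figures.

212 mg/L

Outfall 1: combined Q = 12.85 m³/s; C = (11.00·25.00 + 1.850·890.0)/12.85 = 149.5 mg/L.
Outfall 2: combined Q = 14.25 m³/s; C = (12.85·149.5 + 1.400·782.0)/14.25 = 211.7 mg/L.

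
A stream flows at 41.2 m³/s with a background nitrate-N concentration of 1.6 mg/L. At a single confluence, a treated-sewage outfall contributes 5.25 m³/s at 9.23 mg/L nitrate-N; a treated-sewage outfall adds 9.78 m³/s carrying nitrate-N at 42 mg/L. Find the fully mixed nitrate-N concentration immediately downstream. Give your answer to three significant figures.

After mixing, C = (41.20·1.600 + 5.250·9.230 + 9.780·42.00) / 56.23 = 525.1/56.23 = 9.339 mg/L.

9.34 mg/L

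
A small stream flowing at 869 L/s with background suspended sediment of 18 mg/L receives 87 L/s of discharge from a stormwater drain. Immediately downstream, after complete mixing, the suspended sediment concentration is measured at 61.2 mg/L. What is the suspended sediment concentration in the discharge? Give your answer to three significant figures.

Mass balance: 869.0·18.00 + 87.00·Cₑ = 956.0·61.20
→ Cₑ = (956.0·61.20 − 869.0·18.00) / 87.00 = 492.7 mg/L.

493 mg/L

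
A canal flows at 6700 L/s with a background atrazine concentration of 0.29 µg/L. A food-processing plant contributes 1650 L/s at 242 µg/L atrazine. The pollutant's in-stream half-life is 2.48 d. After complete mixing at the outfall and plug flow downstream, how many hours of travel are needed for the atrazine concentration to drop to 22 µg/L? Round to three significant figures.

67.1 h

Conservation of mass: C = (6700·0.2900 + 1650·242.0) / 8350 = 401200/8350 = 48.05 µg/L.
Half-life 2.48 d → k = ln 2 / 2.48 = 0.2795 d⁻¹.
48.05·exp(−k·t) = 22 → t = ln(48.05/22)/k = 241500 s = 67.09 h.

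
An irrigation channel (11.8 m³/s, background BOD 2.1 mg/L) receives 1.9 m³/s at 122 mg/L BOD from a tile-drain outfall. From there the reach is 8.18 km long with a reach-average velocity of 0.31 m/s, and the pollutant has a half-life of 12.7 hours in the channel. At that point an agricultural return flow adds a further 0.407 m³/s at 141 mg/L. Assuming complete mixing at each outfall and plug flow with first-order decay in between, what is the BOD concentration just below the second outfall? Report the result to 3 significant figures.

Flow-weighted average: C = (11.80·2.100 + 1.900·122.0) / 13.70 = 256.6/13.70 = 18.73 mg/L; combined flow 13.70 m³/s.
Travel time t = 8.18·1000 / 0.31 = 26390 s = 7.330 h.
Half-life 12.7 h → k = ln 2 / 12.7 = 0.05458 h⁻¹ = 1.310 d⁻¹.
Applying C = C₀e^(−kt): 18.73 × 0.6703 = 12.55 mg/L.
At the second outfall, C = (13.70·12.55 + 0.4070·141.0) / (13.70 + 0.4070) = 16.26 mg/L.

16.3 mg/L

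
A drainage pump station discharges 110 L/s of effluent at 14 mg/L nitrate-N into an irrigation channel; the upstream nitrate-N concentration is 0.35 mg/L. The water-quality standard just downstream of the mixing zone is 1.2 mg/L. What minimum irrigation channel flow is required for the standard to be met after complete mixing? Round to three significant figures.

Set C_mix = 1.2: (Q·0.3500 + 110.0·14.00) / (Q + 110.0) = 1.2
→ Q = 110.0·(14.00 − 1.2)/(1.2 − 0.3500) = 1656 L/s.

1660 L/s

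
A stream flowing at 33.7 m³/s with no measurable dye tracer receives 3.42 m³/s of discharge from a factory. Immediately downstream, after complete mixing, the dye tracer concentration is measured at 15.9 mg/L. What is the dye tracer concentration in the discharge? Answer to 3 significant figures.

173 mg/L

Mass balance: 33.70·0 + 3.420·Cₑ = 37.12·15.90
→ Cₑ = (37.12·15.90 − 33.70·0) / 3.420 = 172.6 mg/L.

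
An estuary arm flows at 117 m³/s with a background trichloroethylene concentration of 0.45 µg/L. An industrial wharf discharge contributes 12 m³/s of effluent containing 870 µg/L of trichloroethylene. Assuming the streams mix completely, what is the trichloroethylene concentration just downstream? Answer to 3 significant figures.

81.3 µg/L

Flow-weighted average: C = (117.0·0.4500 + 12.00·870.0) / 129.0 = 10490/129.0 = 81.34 µg/L.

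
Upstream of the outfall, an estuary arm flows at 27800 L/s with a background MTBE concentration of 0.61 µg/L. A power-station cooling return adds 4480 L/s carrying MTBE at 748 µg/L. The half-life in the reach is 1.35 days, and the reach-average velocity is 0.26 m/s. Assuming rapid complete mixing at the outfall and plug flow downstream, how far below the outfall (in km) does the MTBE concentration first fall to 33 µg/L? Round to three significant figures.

50.4 km

Mass balance: C = (27800·0.6100 + 4480·748.0) / 32280 = 3368000/32280 = 104.3 µg/L.
Half-life 1.35 d → k = ln 2 / 1.35 = 0.5134 d⁻¹.
Set 104.3·exp(−k·t) = 33 → t = ln(104.3/33)/k = 193700 s = 53.81 h.
Distance = v·t = 0.26·193700 = 50360 m = 50.36 km.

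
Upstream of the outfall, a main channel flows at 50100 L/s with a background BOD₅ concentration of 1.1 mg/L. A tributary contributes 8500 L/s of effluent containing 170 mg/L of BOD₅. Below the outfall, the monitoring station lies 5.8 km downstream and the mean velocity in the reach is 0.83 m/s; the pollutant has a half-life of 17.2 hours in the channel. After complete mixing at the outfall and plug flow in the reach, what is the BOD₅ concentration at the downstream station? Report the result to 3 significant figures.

Mixed concentration C = ΣQC/ΣQ = (50100·1.100 + 8500·170.0) / 58600 = 1500000/58600 = 25.60 mg/L.
Travel time t = 5.8·1000 / 0.83 = 6988 s = 1.941 h.
Half-life 17.2 h → k = ln 2 / 17.2 = 0.04030 h⁻¹ = 0.9672 d⁻¹.
Decay over the reach: 25.60·exp(−kt) = 25.60·0.9248 = 23.67 mg/L.

23.7 mg/L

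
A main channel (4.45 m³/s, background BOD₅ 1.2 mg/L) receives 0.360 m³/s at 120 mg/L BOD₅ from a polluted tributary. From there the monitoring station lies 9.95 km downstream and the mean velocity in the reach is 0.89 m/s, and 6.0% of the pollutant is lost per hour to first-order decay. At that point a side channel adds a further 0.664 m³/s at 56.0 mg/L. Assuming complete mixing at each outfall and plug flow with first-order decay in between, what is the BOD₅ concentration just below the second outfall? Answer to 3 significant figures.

Mass balance: C = (4.450·1.200 + 0.3600·120.0) / 4.810 = 48.54/4.810 = 10.09 mg/L; combined flow 4.810 m³/s.
Travel time t = 9.95·1000 / 0.89 = 11180 s = 3.105 h.
6.0%/h lost → k = −ln(1 − 0.06) = 0.06188 h⁻¹.
Decay over the reach: 10.09·exp(−kt) = 10.09·0.8252 = 8.327 mg/L.
Second outfall: C = (4.810·8.327 + 0.6640·56.00)/5.474 = 14.11 mg/L.

14.1 mg/L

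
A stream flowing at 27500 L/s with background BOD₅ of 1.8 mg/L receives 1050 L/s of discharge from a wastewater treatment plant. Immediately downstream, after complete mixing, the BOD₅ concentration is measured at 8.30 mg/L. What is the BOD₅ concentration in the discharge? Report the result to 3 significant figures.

Mass balance: 27500·1.800 + 1050·Cₑ = 28550·8.300
→ Cₑ = (28550·8.300 − 27500·1.800) / 1050 = 178.5 mg/L.

179 mg/L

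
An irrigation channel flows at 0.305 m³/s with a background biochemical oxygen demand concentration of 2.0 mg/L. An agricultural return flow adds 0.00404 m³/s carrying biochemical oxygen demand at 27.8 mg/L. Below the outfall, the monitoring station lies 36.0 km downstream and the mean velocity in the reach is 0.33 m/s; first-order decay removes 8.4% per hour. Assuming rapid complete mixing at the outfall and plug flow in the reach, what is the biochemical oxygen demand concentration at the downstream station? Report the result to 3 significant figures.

0.164 mg/L

Mass balance: C = (0.3050·2.000 + 0.004040·27.80) / 0.3090 = 0.7223/0.3090 = 2.337 mg/L.
Travel time t = 36.0·1000 / 0.33 = 109100 s = 30.30 h.
8.4%/h lost → k = −ln(1 − 0.084) = 0.08774 h⁻¹.
Applying C = C₀e^(−kt): 2.337 × 0.07004 = 0.1637 mg/L.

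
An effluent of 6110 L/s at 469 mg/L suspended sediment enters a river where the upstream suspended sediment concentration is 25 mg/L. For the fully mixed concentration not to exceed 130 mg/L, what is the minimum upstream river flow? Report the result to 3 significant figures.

19700 L/s

Set C_mix = 130: (Q·25.00 + 6110·469.0) / (Q + 6110) = 130
→ Q = 6110·(469.0 − 130)/(130 − 25.00) = 19730 L/s.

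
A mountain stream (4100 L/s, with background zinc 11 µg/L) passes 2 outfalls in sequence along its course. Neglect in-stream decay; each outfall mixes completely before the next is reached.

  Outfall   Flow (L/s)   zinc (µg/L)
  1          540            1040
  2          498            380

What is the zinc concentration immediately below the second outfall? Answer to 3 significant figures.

155 µg/L

After outfall 1: Q = 4100 + 540.0 = 4640 L/s; C = (4100·11.00 + 540.0·1040)/4640 = 130.8 µg/L.
After outfall 2: Q = 4640 + 498.0 = 5138 L/s; C = (4640·130.8 + 498.0·380.0)/5138 = 154.9 µg/L.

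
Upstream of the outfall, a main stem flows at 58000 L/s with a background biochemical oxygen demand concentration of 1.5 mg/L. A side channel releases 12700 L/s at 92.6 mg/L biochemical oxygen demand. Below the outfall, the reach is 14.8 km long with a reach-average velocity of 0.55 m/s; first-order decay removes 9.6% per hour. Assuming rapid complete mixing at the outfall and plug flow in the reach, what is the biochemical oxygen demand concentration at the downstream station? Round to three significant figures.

8.40 mg/L

Mixed concentration C = ΣQC/ΣQ = (58000·1.500 + 12700·92.60) / 70700 = 1263000/70700 = 17.86 mg/L.
Travel time t = 14.8·1000 / 0.55 = 26910 s = 7.475 h.
9.6%/h lost → k = −ln(1 − 0.096) = 0.1009 h⁻¹.
Applying C = C₀e^(−kt): 17.86 × 0.4703 = 8.402 mg/L.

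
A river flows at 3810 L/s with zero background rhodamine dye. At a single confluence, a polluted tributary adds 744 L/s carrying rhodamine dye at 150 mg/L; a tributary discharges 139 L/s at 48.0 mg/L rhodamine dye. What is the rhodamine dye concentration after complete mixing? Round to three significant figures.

Mass balance: C = (3810·0 + 744.0·150.0 + 139.0·48.00) / 4693 = 118300/4693 = 25.20 mg/L.

25.2 mg/L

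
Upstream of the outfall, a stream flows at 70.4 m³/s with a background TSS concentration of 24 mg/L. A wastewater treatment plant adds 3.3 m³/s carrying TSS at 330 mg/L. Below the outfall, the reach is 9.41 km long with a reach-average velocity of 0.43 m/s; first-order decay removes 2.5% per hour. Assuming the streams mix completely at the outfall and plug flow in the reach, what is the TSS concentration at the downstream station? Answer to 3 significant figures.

Mixed concentration C = ΣQC/ΣQ = (70.40·24.00 + 3.300·330.0) / 73.70 = 2779/73.70 = 37.70 mg/L.
Travel time t = 9.41·1000 / 0.43 = 21880 s = 6.079 h.
2.5%/h lost → k = −ln(1 − 0.025) = 0.02532 h⁻¹.
First-order decay: C = 37.70·exp(−k·t) = 37.70·0.8574 = 32.32 mg/L.

32.3 mg/L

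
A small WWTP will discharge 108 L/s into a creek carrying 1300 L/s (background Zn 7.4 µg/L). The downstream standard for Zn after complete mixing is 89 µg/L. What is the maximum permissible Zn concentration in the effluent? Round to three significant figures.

1070 µg/L

At the limit, (Qr·Cr + Qe·Cₑ)/(Qr + Qe) = 89:
Cₑ = (1408·89 − 1300·7.400) / 108.0 = 1071 µg/L.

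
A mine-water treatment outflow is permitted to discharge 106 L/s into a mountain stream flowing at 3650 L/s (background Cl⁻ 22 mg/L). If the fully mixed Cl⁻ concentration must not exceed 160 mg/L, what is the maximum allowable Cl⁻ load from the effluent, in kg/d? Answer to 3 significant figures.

Mass balance at the limit: 3650·22.00 + 106.0·Cₑ = 3756·160 → Cₑ = 4912 mg/L.
106.0 L/s = 0.1060 m³/s. Load = 0.1060 m³/s × 4912 g/m³ × 86 400 s/d = 44990 kg/d.

45000 kg/d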